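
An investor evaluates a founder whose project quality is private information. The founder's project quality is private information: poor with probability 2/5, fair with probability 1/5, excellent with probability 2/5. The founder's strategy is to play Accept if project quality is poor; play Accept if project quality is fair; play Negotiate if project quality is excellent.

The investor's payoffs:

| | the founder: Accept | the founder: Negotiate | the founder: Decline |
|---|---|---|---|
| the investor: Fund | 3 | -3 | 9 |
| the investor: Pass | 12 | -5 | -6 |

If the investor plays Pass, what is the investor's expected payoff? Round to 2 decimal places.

E[Pass] = 2/5·12 + 1/5·12 + 2/5·(-5) = 24/5 + 12/5 + (-2) = 26/5

5.20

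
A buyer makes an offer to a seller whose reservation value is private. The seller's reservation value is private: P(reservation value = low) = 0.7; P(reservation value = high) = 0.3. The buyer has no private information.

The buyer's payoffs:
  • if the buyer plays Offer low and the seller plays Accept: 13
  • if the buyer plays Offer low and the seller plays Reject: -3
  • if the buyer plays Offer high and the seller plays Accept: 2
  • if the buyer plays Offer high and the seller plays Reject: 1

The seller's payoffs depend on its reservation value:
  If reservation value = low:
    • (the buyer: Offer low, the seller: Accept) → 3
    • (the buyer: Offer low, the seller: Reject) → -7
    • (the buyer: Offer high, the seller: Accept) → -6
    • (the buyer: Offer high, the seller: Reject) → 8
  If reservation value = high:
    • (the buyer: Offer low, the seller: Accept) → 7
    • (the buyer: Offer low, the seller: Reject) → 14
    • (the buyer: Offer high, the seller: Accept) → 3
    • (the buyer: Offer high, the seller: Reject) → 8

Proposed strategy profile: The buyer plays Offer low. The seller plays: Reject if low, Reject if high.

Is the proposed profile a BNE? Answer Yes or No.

A profile is a BNE iff every type of every player is best-responding given beliefs about the other side.
The buyer plays Offer low: E[Offer low] = 0.7·(-3) + 0.3·(-3) = -3; E[Offer high] = 1. Not best-responding. ✗
The seller (reservation value low), facing Offer low: Accept gives 3, Reject gives -7. Proposed Reject is not best — profitable deviation exists. ✗
The seller (reservation value high), facing Offer low: Accept gives 7, Reject gives 14. Proposed Reject is best. ✓

No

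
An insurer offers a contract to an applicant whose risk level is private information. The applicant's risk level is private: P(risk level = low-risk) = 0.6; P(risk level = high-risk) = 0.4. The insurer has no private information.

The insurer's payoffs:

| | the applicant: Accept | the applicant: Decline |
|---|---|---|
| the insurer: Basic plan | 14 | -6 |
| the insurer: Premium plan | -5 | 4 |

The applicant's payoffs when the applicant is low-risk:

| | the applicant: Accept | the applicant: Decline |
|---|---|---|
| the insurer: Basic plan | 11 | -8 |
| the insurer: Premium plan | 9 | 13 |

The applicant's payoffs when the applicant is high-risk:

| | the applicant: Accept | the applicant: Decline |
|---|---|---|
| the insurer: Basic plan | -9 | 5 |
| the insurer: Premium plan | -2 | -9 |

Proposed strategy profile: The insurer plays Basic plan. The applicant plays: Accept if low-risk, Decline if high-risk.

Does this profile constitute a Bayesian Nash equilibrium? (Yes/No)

Yes

A profile is a BNE iff every type of every player is best-responding given beliefs about the other side.
The insurer plays Basic plan: E[Basic plan] = 0.6·(14) + 0.4·(-6) = 6; E[Premium plan] = -1.4. Best-responding. ✓
The applicant (risk level low-risk), facing Basic plan: Accept gives 11, Decline gives -8. Proposed Accept is best. ✓
The applicant (risk level high-risk), facing Basic plan: Accept gives -9, Decline gives 5. Proposed Decline is best. ✓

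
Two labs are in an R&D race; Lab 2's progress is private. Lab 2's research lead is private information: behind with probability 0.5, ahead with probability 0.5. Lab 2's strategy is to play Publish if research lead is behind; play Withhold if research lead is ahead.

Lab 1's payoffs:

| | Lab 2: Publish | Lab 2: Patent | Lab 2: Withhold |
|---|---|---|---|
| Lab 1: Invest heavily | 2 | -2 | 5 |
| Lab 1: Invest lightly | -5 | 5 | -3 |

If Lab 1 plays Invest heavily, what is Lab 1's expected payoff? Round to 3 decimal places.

3.500

E[Invest heavily] = 0.5·2 + 0.5·5 = 1 + 2.5 = 3.5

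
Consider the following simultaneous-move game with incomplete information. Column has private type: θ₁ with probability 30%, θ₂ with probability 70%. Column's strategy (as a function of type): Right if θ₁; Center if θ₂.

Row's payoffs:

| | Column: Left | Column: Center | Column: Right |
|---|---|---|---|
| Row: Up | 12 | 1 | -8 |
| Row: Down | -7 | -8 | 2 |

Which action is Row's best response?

Compute Row's expected payoff for each action, taking the expectation over Column's type.
E[Up] = 0.3·(-8) + 0.7·(1) = -1.7
E[Down] = 0.3·(2) + 0.7·(-8) = -5
Best response: Up (-1.7 is the largest).

Up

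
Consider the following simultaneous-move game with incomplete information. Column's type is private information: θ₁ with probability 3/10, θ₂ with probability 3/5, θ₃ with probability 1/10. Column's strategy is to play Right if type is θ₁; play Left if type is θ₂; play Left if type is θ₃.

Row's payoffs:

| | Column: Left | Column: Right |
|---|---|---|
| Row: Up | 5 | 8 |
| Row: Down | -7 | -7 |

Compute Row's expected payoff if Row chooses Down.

-7

E[Down] = 3/10·(-7) + 3/5·(-7) + 1/10·(-7) = (-21/10) + (-21/5) + (-7/10) = -7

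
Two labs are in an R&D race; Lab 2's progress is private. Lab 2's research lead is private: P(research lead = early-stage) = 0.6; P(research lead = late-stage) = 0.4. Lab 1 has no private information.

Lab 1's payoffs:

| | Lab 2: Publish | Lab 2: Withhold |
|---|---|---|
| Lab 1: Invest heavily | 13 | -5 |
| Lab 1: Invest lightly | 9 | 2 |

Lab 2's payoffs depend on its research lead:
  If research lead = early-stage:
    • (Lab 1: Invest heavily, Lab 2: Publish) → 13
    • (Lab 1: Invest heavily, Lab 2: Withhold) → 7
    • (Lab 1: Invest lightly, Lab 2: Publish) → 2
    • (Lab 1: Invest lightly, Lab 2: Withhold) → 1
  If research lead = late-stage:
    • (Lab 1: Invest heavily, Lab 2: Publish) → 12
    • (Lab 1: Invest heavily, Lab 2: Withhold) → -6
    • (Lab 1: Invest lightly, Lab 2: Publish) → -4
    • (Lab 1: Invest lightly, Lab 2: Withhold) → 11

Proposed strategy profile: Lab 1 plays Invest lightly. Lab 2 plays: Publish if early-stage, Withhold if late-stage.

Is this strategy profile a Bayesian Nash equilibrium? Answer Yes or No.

Lab 1 plays Invest lightly: E[Invest lightly] = 0.6·(9) + 0.4·(2) = 6.2; E[Invest heavily] = 5.8. Best-responding. ✓
Lab 2 (research lead early-stage), facing Invest lightly: Publish gives 2, Withhold gives 1. Proposed Publish is best. ✓
Lab 2 (research lead late-stage), facing Invest lightly: Publish gives -4, Withhold gives 11. Proposed Withhold is best. ✓

Yes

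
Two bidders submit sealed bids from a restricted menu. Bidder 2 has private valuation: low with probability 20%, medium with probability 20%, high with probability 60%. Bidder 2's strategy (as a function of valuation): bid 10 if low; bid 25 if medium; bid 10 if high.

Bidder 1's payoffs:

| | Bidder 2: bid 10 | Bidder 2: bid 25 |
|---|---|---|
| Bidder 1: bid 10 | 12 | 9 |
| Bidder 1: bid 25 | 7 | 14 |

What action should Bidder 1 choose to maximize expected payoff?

bid 10

E[bid 10] = 0.2·(12) + 0.2·(9) + 0.6·(12) = 11.4
E[bid 25] = 0.2·(7) + 0.2·(14) + 0.6·(7) = 8.4
Best response: bid 10 (11.4 is the largest).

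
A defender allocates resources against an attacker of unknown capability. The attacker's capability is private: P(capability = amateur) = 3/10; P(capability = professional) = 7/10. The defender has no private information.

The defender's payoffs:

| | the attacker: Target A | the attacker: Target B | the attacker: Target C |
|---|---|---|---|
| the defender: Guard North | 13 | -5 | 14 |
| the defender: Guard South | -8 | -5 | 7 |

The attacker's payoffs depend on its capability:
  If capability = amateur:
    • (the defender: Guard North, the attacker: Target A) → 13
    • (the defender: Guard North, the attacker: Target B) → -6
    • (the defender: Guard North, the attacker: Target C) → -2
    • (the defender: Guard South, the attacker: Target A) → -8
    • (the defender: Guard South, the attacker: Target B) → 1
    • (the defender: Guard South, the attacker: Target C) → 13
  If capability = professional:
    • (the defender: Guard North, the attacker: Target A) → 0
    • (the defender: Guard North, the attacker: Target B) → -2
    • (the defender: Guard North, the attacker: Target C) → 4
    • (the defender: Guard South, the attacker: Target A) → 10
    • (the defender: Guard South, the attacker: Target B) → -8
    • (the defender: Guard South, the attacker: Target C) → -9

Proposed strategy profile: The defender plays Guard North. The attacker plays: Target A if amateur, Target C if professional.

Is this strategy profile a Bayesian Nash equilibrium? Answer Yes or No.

Yes

The defender plays Guard North: E[Guard North] = 3/10·(13) + 7/10·(14) = 137/10; E[Guard South] = 5/2. Best-responding. ✓
The attacker (capability amateur), facing Guard North: Target A gives 13, Target B gives -6, Target C gives -2. Proposed Target A is best. ✓
The attacker (capability professional), facing Guard North: Target A gives 0, Target B gives -2, Target C gives 4. Proposed Target C is best. ✓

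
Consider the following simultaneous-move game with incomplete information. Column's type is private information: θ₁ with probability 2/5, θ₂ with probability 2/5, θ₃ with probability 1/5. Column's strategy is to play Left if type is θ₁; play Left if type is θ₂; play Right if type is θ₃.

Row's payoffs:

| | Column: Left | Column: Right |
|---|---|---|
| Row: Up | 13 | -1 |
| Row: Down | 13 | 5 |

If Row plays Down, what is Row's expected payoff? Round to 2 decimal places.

11.40

E[Down] = 2/5·13 + 2/5·13 + 1/5·5 = 26/5 + 26/5 + 1 = 57/5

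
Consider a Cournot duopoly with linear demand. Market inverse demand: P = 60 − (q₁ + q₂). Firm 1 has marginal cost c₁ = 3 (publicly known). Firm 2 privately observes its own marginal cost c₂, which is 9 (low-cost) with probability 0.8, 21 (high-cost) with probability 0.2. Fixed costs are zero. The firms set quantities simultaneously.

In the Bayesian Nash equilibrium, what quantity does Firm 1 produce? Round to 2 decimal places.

Firm 2 with cost c maximizes (60 − (q₁+q₂) − c)·q₂, giving q₂(c) = (60 − c − q₁)/2.
E[c₂] = 0.8·9 + 0.2·21 = 11.4
Firm 1's FOC against E[q₂] yields q₁ = (60 − 2·3 + E[c₂])/3 = (60 − 6 + 11.4)/3 = 21.8.

21.80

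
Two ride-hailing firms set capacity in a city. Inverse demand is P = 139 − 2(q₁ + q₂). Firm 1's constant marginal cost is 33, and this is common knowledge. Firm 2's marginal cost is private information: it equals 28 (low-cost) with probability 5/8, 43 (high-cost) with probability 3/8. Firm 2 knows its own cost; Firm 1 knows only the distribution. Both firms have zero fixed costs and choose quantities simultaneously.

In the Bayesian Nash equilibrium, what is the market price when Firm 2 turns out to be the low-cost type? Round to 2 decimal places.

Firm 2 with cost c maximizes (139 − 2(q₁+q₂) − c)·q₂, giving q₂(c) = (139 − c − 2q₁)/4.
E[c₂] = 5/8·28 + 3/8·43 = 33.625
Firm 1's FOC against E[q₂] yields q₁ = (139 − 2·33 + E[c₂])/6 = (139 − 66 + 33.625)/6 = 17.7708.
q₂(low-cost) = 18.8646, so P = 139 − 2·(17.7708 + 18.8646) = 65.7292.

65.73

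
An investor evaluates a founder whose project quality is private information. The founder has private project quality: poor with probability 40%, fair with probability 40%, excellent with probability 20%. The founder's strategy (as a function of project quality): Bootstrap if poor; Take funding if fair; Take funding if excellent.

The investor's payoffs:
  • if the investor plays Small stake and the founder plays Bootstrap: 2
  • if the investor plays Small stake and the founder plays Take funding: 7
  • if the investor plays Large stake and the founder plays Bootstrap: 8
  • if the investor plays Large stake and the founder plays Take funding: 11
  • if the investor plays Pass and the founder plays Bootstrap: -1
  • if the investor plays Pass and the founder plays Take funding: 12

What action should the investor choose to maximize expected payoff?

E[Small stake] = 0.4·(2) + 0.4·(7) + 0.2·(7) = 5
E[Large stake] = 0.4·(8) + 0.4·(11) + 0.2·(11) = 9.8
E[Pass] = 0.4·(-1) + 0.4·(12) + 0.2·(12) = 6.8
Best response: Large stake (9.8 is the largest).

Large stake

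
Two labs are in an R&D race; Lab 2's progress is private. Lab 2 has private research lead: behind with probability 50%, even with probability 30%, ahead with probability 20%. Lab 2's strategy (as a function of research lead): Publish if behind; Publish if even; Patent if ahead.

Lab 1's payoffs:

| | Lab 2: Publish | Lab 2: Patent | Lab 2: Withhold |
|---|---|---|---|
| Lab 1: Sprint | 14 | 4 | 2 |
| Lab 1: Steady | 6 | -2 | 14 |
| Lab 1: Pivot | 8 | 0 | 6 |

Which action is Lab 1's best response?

E[Sprint] = 0.5·(14) + 0.3·(14) + 0.2·(4) = 12
E[Steady] = 0.5·(6) + 0.3·(6) + 0.2·(-2) = 4.4
E[Pivot] = 0.5·(8) + 0.3·(8) + 0.2·(0) = 6.4
Best response: Sprint (12 is the largest).

Sprint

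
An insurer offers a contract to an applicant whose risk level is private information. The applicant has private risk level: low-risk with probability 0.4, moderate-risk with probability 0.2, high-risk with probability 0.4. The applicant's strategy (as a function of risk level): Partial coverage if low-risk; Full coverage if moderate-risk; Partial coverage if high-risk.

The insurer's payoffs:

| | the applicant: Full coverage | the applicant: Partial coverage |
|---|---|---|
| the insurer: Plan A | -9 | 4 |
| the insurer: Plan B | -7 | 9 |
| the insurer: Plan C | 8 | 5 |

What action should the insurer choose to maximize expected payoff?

E[Plan A] = 0.4·(4) + 0.2·(-9) + 0.4·(4) = 1.4
E[Plan B] = 0.4·(9) + 0.2·(-7) + 0.4·(9) = 5.8
E[Plan C] = 0.4·(5) + 0.2·(8) + 0.4·(5) = 5.6
Best response: Plan B (5.8 is the largest).

Plan B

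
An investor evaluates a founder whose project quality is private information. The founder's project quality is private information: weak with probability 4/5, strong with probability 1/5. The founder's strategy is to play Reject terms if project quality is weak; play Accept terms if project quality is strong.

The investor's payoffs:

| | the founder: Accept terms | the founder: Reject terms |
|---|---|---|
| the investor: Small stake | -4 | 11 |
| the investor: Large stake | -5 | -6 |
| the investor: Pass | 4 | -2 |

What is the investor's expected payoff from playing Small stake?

Take the expectation over the founder's project quality, weighting each type's action by its prior probability.
E[Small stake] = 4/5·11 + 1/5·(-4) = 44/5 + (-4/5) = 8

8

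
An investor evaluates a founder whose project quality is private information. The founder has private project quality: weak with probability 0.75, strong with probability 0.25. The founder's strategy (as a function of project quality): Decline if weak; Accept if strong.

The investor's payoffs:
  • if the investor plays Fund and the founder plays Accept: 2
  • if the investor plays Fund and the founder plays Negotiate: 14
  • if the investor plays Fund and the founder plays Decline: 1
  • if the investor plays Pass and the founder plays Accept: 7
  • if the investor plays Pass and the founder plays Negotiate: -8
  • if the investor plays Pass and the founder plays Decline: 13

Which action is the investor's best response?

Pass

E[Fund] = 0.75·(1) + 0.25·(2) = 1.25
E[Pass] = 0.75·(13) + 0.25·(7) = 11.5
Best response: Pass (11.5 is the largest).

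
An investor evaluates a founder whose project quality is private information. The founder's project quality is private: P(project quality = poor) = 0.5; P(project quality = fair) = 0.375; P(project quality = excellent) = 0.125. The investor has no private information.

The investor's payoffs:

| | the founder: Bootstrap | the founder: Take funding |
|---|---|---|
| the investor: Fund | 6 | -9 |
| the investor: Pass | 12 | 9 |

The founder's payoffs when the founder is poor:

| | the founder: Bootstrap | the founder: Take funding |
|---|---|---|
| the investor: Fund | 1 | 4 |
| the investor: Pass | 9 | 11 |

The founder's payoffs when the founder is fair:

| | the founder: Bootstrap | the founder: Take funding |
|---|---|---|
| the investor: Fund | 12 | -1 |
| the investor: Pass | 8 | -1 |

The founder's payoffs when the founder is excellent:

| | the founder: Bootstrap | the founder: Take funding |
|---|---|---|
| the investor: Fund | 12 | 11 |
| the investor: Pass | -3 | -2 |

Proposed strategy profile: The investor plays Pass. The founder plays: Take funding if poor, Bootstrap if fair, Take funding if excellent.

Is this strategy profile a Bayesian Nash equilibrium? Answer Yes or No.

Yes

The investor plays Pass: E[Pass] = 0.5·(9) + 0.375·(12) + 0.125·(9) = 10.125; E[Fund] = -3.375. Best-responding. ✓
The founder (project quality poor), facing Pass: Bootstrap gives 9, Take funding gives 11. Proposed Take funding is best. ✓
The founder (project quality fair), facing Pass: Bootstrap gives 8, Take funding gives -1. Proposed Bootstrap is best. ✓
The founder (project quality excellent), facing Pass: Bootstrap gives -3, Take funding gives -2. Proposed Take funding is best. ✓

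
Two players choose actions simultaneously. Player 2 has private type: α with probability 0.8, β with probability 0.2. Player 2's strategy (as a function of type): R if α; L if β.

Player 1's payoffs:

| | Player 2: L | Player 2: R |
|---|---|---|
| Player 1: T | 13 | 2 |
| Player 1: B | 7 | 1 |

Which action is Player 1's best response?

Compute Player 1's expected payoff for each action, taking the expectation over Player 2's type.
E[T] = 0.8·(2) + 0.2·(13) = 4.2
E[B] = 0.8·(1) + 0.2·(7) = 2.2
Best response: T (4.2 is the largest).

T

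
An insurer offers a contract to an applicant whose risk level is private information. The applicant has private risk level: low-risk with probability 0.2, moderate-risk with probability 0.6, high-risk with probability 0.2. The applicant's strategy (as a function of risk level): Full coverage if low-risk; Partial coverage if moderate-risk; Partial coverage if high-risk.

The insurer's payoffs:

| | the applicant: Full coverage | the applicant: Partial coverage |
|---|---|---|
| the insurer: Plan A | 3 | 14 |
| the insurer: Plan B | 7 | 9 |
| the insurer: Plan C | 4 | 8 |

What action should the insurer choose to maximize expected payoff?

E[Plan A] = 0.2·(3) + 0.6·(14) + 0.2·(14) = 11.8
E[Plan B] = 0.2·(7) + 0.6·(9) + 0.2·(9) = 8.6
E[Plan C] = 0.2·(4) + 0.6·(8) + 0.2·(8) = 7.2
Best response: Plan A (11.8 is the largest).

Plan A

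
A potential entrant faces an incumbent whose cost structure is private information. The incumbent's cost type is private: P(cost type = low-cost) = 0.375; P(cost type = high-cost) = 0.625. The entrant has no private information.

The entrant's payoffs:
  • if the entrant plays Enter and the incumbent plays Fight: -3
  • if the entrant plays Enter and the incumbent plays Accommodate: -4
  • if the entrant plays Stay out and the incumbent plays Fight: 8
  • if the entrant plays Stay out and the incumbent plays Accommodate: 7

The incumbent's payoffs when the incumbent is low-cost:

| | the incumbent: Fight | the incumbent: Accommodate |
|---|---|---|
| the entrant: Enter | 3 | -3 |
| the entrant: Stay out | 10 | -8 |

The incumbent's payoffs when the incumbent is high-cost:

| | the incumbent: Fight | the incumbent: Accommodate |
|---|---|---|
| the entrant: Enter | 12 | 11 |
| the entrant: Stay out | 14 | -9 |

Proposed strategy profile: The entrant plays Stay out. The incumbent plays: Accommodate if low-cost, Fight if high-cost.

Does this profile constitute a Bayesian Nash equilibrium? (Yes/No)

The entrant plays Stay out: E[Stay out] = 0.375·(7) + 0.625·(8) = 7.625; E[Enter] = -3.375. Best-responding. ✓
The incumbent (cost type low-cost), facing Stay out: Fight gives 10, Accommodate gives -8. Proposed Accommodate is not best — profitable deviation exists. ✗
The incumbent (cost type high-cost), facing Stay out: Fight gives 14, Accommodate gives -9. Proposed Fight is best. ✓

No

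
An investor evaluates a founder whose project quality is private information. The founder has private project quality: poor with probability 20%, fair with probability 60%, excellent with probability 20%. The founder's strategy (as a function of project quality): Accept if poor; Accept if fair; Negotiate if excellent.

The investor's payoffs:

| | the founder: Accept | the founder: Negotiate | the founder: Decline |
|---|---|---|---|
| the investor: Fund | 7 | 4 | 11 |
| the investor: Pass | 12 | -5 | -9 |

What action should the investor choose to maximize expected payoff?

Pass

Compute the investor's expected payoff for each action, taking the expectation over the founder's type.
E[Fund] = 0.2·(7) + 0.6·(7) + 0.2·(4) = 6.4
E[Pass] = 0.2·(12) + 0.6·(12) + 0.2·(-5) = 8.6
Best response: Pass (8.6 is the largest).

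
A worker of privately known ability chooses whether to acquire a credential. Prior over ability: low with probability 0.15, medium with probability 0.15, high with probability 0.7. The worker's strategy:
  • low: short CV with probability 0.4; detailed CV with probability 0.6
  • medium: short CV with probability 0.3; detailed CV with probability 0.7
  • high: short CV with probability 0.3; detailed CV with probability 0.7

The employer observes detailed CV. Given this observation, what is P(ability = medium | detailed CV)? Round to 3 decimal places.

0.153

Apply Bayes' rule using the sender's strategy as the likelihood.
P(detailed CV) = 0.15·0.6 + 0.15·0.7 + 0.7·0.7 = 0.685
P(medium | detailed CV) = (0.15·0.7) / 0.685 = 0.105 / 0.685 = 0.153285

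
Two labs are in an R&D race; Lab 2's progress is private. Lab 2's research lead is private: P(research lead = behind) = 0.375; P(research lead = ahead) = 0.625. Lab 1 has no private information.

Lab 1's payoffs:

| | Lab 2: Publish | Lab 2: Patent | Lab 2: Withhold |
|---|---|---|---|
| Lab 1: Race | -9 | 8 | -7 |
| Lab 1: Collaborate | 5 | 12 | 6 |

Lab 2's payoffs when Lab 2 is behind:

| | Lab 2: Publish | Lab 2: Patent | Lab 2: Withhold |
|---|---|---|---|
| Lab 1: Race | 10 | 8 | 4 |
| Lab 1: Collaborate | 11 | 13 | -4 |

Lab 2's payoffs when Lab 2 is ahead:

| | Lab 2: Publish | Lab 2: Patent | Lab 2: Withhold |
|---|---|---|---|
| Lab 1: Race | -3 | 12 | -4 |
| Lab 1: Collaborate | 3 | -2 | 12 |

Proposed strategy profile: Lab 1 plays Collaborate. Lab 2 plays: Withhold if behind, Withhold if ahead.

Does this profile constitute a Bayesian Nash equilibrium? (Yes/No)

No

A profile is a BNE iff every type of every player is best-responding given beliefs about the other side.
Lab 1 plays Collaborate: E[Collaborate] = 0.375·(6) + 0.625·(6) = 6; E[Race] = -7. Best-responding. ✓
Lab 2 (research lead behind), facing Collaborate: Publish gives 11, Patent gives 13, Withhold gives -4. Proposed Withhold is not best — profitable deviation exists. ✗
Lab 2 (research lead ahead), facing Collaborate: Publish gives 3, Patent gives -2, Withhold gives 12. Proposed Withhold is best. ✓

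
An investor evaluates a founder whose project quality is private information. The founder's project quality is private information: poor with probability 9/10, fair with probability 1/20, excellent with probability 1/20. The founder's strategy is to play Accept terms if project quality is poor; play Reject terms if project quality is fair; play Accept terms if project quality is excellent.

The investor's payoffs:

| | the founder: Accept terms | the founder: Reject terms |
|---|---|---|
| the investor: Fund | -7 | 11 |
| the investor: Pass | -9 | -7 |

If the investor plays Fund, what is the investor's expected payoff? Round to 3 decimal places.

E[Fund] = 9/10·(-7) + 1/20·11 + 1/20·(-7) = (-63/10) + 11/20 + (-7/20) = -61/10

-6.100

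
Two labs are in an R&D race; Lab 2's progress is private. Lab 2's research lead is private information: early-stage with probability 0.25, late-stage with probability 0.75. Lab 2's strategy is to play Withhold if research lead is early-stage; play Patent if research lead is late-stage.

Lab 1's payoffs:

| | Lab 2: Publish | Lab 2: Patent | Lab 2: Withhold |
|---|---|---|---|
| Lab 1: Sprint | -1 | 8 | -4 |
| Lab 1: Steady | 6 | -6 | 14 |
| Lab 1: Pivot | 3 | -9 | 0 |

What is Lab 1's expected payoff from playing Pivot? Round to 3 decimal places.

E[Pivot] = 0.25·0 + 0.75·(-9) = 0 + (-6.75) = -6.75

-6.750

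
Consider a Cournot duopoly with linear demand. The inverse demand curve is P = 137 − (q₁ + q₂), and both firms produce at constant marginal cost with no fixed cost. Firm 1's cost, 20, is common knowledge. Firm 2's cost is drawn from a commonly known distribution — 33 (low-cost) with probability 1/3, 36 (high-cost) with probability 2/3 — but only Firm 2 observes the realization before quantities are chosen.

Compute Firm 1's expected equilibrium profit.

1936

Firm 2 with cost c maximizes (137 − (q₁+q₂) − c)·q₂, giving q₂(c) = (137 − c − q₁)/2.
E[c₂] = 1/3·33 + 2/3·36 = 35
Firm 1's FOC against E[q₂] yields q₁ = (137 − 2·20 + E[c₂])/3 = (137 − 40 + 35)/3 = 44.
E[P] = 137 − (q₁ + E[q₂]) = 64; Firm 1's expected profit = (E[P] − 20)·q₁ = (64 − 20)·44 = 1936.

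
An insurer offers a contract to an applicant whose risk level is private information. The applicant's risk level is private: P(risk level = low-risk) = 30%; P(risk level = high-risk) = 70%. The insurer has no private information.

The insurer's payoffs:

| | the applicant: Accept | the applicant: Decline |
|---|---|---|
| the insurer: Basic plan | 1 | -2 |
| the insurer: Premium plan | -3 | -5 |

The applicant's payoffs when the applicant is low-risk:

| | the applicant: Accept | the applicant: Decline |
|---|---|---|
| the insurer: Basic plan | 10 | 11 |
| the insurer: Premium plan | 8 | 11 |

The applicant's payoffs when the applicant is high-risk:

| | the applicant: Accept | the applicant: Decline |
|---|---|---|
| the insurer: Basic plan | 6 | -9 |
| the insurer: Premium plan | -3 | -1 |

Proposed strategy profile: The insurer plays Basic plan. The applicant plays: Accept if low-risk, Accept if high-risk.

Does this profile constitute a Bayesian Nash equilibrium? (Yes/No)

A profile is a BNE iff every type of every player is best-responding given beliefs about the other side.
The insurer plays Basic plan: E[Basic plan] = 0.3·(1) + 0.7·(1) = 1; E[Premium plan] = -3. Best-responding. ✓
The applicant (risk level low-risk), facing Basic plan: Accept gives 10, Decline gives 11. Proposed Accept is not best — profitable deviation exists. ✗
The applicant (risk level high-risk), facing Basic plan: Accept gives 6, Decline gives -9. Proposed Accept is best. ✓

No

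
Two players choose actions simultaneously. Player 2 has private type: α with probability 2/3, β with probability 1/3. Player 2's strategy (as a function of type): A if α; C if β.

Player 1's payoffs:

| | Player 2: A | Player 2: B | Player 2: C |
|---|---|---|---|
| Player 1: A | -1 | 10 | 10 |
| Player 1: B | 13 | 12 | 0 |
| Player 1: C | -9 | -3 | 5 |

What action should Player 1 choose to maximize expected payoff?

B

Compute Player 1's expected payoff for each action, taking the expectation over Player 2's type.
E[A] = 2/3·(-1) + 1/3·(10) = 8/3
E[B] = 2/3·(13) + 1/3·(0) = 26/3
E[C] = 2/3·(-9) + 1/3·(5) = -13/3
Best response: B (26/3 is the largest).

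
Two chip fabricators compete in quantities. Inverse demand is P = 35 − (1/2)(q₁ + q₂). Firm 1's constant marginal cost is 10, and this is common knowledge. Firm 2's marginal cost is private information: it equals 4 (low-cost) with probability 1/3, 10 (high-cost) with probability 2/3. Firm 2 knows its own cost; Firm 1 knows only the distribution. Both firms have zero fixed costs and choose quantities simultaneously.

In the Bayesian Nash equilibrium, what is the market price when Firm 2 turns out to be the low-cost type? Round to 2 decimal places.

Each type of Firm 2 best-responds to q₁; Firm 1 best-responds to the expected q₂ over Firm 2's types.
Firm 2 with cost c maximizes (35 − (1/2)(q₁+q₂) − c)·q₂, giving q₂(c) = (35 − c − (1/2)q₁).
E[c₂] = 1/3·4 + 2/3·10 = 8
Firm 1's FOC against E[q₂] yields q₁ = (35 − 2·10 + E[c₂])/(3/2) = (35 − 20 + 8)/(3/2) = 15.3333.
q₂(low-cost) = 23.3333, so P = 35 − (1/2)·(15.3333 + 23.3333) = 15.6667.

15.67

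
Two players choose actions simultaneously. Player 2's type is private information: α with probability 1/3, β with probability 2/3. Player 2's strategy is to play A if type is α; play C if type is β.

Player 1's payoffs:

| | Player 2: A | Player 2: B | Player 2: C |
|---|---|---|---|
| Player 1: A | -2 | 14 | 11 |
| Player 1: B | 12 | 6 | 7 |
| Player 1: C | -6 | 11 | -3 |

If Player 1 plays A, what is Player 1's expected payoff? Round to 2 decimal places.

6.67

E[A] = 1/3·(-2) + 2/3·11 = (-2/3) + 22/3 = 20/3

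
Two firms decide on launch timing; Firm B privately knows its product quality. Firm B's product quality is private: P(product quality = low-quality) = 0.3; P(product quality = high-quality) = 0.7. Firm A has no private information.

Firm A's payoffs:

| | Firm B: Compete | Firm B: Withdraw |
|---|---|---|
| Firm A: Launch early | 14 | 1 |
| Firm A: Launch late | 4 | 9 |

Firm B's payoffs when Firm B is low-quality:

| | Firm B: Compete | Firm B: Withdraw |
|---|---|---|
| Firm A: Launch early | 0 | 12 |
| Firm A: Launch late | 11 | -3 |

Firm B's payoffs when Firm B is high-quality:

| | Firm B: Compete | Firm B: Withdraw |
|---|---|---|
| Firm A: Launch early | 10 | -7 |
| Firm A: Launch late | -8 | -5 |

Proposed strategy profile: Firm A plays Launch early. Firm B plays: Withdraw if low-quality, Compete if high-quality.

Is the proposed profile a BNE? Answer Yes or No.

Yes

Firm A plays Launch early: E[Launch early] = 0.3·(1) + 0.7·(14) = 10.1; E[Launch late] = 5.5. Best-responding. ✓
Firm B (product quality low-quality), facing Launch early: Compete gives 0, Withdraw gives 12. Proposed Withdraw is best. ✓
Firm B (product quality high-quality), facing Launch early: Compete gives 10, Withdraw gives -7. Proposed Compete is best. ✓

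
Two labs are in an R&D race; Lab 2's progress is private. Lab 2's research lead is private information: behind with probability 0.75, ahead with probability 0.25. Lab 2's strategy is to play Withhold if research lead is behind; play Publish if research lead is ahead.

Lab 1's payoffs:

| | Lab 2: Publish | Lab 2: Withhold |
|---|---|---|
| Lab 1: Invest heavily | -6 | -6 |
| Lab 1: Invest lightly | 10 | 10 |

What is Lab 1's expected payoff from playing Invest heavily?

E[Invest heavily] = 0.75·(-6) + 0.25·(-6) = (-4.5) + (-1.5) = -6

-6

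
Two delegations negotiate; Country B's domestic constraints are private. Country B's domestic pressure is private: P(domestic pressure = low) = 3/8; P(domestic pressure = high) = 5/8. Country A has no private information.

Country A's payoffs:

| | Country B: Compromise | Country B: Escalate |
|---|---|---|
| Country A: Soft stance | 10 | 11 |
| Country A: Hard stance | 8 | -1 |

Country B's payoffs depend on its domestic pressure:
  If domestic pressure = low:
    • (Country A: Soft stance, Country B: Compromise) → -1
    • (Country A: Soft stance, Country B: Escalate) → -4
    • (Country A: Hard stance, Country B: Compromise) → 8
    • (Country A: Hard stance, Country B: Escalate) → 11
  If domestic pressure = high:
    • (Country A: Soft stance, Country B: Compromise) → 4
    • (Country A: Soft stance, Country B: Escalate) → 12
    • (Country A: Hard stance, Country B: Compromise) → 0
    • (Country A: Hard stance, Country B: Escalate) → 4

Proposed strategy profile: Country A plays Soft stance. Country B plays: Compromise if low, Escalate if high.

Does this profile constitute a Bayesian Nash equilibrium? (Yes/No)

Country A plays Soft stance: E[Soft stance] = 3/8·(10) + 5/8·(11) = 85/8; E[Hard stance] = 19/8. Best-responding. ✓
Country B (domestic pressure low), facing Soft stance: Compromise gives -1, Escalate gives -4. Proposed Compromise is best. ✓
Country B (domestic pressure high), facing Soft stance: Compromise gives 4, Escalate gives 12. Proposed Escalate is best. ✓

Yes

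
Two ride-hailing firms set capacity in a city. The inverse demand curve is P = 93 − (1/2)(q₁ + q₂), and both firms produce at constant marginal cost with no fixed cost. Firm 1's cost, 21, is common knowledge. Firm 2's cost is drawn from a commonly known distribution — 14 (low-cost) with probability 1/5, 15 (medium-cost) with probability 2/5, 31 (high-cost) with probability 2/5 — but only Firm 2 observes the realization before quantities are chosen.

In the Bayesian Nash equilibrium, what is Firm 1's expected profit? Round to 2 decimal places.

Firm 2 with cost c maximizes (93 − (1/2)(q₁+q₂) − c)·q₂, giving q₂(c) = (93 − c − (1/2)q₁).
E[c₂] = 1/5·14 + 2/5·15 + 2/5·31 = 21.2
Firm 1's FOC against E[q₂] yields q₁ = (93 − 2·21 + E[c₂])/(3/2) = (93 − 42 + 21.2)/(3/2) = 48.1333.
E[P] = 93 − (1/2)·(q₁ + E[q₂]) = 45.0667; Firm 1's expected profit = (E[P] − 21)·q₁ = (45.0667 − 21)·48.1333 = 1158.41.

1158.41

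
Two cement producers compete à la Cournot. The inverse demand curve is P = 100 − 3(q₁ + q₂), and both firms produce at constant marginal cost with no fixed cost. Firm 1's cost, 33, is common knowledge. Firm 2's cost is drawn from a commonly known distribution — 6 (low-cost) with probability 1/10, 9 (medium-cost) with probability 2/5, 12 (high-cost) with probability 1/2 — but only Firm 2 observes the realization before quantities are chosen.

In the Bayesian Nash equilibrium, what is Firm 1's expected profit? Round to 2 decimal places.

72.36

Type-c best response for Firm 2: q₂(c) = (100 − c)/6 − q₁/2.
Firm 1 maximizes expected profit; its first-order condition is 100 − 6q₁ − 3E[q₂] − 33 = 0.
Substituting E[q₂] and solving: E[c₂] = 10.2, so q₁ = (100 − 2·33 + 10.2)/9 = 4.91111.
E[P] = 100 − 3·(q₁ + E[q₂]) = 47.7333; Firm 1's expected profit = (E[P] − 33)·q₁ = (47.7333 − 33)·4.91111 = 72.357.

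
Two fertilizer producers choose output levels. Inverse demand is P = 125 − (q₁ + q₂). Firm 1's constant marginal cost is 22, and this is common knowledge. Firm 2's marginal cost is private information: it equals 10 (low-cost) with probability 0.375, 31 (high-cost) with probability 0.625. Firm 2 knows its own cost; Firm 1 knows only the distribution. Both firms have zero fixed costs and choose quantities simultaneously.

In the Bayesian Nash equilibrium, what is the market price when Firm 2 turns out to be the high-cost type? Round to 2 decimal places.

60.65

Type-c best response for Firm 2: q₂(c) = (125 − c)/2 − q₁/2.
Firm 1 maximizes expected profit; its first-order condition is 125 − 2q₁ − E[q₂] − 22 = 0.
Substituting E[q₂] and solving: E[c₂] = 23.125, so q₁ = (125 − 2·22 + 23.125)/3 = 34.7083.
q₂(high-cost) = 29.6458, so P = 125 − (34.7083 + 29.6458) = 60.6458.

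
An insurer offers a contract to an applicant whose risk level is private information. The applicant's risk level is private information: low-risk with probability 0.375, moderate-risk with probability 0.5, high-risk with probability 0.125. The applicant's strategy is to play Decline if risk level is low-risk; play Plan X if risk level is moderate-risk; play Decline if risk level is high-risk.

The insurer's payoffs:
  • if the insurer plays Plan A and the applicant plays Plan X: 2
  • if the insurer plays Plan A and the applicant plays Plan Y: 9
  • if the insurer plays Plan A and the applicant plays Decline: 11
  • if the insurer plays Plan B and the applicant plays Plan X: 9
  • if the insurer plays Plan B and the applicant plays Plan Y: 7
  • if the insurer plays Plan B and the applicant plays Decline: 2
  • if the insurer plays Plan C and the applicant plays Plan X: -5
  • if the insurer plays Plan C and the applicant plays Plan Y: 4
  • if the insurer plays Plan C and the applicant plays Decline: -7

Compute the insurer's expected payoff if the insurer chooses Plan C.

E[Plan C] = 0.375·(-7) + 0.5·(-5) + 0.125·(-7) = (-2.625) + (-2.5) + (-0.875) = -6

-6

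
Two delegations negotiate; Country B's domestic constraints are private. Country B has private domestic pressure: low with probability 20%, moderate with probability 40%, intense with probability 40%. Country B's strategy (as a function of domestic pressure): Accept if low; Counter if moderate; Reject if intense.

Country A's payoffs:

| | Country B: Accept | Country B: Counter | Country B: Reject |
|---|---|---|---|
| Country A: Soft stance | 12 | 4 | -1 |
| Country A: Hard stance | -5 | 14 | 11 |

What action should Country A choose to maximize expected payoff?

Compute Country A's expected payoff for each action, taking the expectation over Country B's type.
E[Soft stance] = 0.2·(12) + 0.4·(4) + 0.4·(-1) = 3.6
E[Hard stance] = 0.2·(-5) + 0.4·(14) + 0.4·(11) = 9
Best response: Hard stance (9 is the largest).

Hard stance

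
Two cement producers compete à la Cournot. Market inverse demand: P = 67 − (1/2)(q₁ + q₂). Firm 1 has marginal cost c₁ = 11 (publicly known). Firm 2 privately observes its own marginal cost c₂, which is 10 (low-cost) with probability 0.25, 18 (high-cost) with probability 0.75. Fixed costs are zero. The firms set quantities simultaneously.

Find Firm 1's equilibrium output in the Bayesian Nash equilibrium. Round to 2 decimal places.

40.67

Type-c best response for Firm 2: q₂(c) = (67 − c) − q₁/2.
Firm 1 maximizes expected profit; its first-order condition is 67 − q₁ − (1/2)E[q₂] − 11 = 0.
Substituting E[q₂] and solving: E[c₂] = 16, so q₁ = (67 − 2·11 + 16)/(3/2) = 40.6667.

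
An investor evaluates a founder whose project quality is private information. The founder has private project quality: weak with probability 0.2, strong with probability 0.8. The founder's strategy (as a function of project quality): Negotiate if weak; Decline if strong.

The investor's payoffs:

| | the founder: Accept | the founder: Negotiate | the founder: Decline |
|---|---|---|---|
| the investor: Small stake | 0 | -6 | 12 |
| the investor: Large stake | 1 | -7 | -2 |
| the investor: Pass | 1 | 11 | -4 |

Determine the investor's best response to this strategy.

Small stake

E[Small stake] = 0.2·(-6) + 0.8·(12) = 8.4
E[Large stake] = 0.2·(-7) + 0.8·(-2) = -3
E[Pass] = 0.2·(11) + 0.8·(-4) = -1
Best response: Small stake (8.4 is the largest).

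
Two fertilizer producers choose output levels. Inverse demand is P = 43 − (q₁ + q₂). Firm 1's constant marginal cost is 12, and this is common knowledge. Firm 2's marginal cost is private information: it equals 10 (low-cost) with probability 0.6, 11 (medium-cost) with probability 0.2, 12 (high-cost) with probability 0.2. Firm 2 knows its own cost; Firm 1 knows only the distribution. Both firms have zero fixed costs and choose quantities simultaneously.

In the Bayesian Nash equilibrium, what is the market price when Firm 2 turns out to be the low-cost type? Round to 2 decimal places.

Type-c best response for Firm 2: q₂(c) = (43 − c)/2 − q₁/2.
Firm 1 maximizes expected profit; its first-order condition is 43 − 2q₁ − E[q₂] − 12 = 0.
Substituting E[q₂] and solving: E[c₂] = 10.6, so q₁ = (43 − 2·12 + 10.6)/3 = 9.86667.
q₂(low-cost) = 11.5667, so P = 43 − (9.86667 + 11.5667) = 21.5667.

21.57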